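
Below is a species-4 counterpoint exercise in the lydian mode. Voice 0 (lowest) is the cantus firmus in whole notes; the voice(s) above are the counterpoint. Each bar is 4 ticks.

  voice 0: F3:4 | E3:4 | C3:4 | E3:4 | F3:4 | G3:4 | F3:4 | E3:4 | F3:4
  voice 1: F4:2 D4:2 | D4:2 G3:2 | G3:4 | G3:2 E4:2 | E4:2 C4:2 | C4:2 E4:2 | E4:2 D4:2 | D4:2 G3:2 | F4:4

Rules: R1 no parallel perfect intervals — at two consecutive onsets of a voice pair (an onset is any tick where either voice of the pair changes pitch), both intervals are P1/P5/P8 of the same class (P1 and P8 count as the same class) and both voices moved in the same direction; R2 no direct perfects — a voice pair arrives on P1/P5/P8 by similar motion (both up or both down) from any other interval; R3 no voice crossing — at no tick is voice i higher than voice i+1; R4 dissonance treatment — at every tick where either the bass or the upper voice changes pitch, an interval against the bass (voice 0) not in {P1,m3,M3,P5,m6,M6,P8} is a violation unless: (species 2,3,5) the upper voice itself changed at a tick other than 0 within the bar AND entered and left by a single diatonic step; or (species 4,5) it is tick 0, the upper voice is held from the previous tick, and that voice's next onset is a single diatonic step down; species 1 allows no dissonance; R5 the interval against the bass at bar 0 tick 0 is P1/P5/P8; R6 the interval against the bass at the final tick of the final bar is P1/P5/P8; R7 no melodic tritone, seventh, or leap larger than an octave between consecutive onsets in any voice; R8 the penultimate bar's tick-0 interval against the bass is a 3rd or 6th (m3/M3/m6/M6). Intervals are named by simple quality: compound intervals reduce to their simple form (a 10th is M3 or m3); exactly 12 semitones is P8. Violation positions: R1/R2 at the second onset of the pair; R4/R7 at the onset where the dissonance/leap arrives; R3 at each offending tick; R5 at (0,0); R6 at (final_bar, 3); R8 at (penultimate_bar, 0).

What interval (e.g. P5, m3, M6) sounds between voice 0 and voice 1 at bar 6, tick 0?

voice 0=F3 voice 1=E4 -> M7

M7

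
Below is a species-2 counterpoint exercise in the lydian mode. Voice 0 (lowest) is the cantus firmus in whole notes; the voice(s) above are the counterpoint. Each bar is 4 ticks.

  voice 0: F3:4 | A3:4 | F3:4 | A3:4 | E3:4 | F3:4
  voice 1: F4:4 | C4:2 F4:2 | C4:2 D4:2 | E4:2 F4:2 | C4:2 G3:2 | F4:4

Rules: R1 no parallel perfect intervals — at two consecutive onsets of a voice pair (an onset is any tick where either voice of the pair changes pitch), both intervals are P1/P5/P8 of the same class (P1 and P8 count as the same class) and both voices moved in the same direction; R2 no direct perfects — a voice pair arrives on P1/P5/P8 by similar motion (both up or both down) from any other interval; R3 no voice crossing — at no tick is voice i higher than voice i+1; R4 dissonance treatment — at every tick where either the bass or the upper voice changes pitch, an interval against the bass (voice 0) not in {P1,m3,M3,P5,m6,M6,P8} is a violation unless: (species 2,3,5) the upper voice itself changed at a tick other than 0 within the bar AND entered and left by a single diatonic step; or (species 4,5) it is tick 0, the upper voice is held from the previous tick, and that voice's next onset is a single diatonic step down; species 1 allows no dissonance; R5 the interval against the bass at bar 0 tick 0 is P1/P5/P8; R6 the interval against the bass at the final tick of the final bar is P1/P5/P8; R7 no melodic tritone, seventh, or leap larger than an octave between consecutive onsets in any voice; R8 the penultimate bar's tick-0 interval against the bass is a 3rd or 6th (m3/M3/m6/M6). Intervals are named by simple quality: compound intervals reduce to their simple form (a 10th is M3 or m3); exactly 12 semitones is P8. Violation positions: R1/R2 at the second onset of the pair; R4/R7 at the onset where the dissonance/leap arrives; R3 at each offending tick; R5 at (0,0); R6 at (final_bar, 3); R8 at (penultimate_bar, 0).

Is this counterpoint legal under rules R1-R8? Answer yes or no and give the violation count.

No (4 violations)

bar 0: v0=F3 v1=F4 (P8)
bar 1: v0=A3 v1=C4 (m3)
bar 2: v0=F3 v1=C4 (P5)
bar 3: v0=A3 v1=E4 (P5)
bar 4: v0=E3 v1=C4 (m6)
bar 5: v0=F3 v1=F4 (P8)
  R2 @ bar2.0: A3/F4 m6 -> F3/C4 P5 similar
  R2 @ bar3.0: F3/D4 M6 -> A3/E4 P5 similar
  R2 @ bar5.0: E3/G3 m3 -> F3/F4 P8 similar
  R7 @ bar5.0: G3->F4 leap 10st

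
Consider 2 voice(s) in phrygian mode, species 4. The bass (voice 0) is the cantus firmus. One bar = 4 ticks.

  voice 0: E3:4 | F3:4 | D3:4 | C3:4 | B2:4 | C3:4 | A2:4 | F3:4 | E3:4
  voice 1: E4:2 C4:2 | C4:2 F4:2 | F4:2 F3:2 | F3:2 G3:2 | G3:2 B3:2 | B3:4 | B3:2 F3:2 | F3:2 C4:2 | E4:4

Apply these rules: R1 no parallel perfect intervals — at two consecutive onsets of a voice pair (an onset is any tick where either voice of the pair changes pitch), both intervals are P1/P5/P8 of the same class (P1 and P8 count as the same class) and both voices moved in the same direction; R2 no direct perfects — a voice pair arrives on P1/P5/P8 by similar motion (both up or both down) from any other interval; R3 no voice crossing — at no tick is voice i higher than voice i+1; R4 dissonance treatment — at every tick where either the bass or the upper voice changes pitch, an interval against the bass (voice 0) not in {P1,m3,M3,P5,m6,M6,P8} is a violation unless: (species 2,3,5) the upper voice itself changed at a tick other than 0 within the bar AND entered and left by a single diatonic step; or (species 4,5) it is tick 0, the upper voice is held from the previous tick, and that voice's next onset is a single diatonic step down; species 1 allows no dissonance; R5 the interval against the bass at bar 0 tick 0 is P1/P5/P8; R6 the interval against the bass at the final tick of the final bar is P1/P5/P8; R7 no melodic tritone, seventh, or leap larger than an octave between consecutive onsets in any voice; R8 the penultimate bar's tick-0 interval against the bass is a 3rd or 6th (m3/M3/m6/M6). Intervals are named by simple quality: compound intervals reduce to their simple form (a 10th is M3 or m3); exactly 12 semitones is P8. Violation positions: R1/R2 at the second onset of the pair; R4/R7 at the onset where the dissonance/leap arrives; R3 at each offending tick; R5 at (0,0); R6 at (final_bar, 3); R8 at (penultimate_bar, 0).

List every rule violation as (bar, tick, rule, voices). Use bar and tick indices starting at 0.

bar 0: v0=E3 v1=E4 downbeat P8
bar 1: v0=F3 v1=C4 downbeat P5
bar 2: v0=D3 v1=F4 downbeat m3
bar 3: v0=C3 v1=F3 downbeat P4
bar 4: v0=B2 v1=G3 downbeat m6
bar 5: v0=C3 v1=B3 downbeat M7
bar 6: v0=A2 v1=B3 downbeat M2
bar 7: v0=F3 v1=F3 downbeat P1
bar 8: v0=E3 v1=E4 downbeat P8
  -> R4 @ bar 3 tick 0 v(0, 1): C3/F3 P4 untreated
  -> R4 @ bar 5 tick 0 v(0, 1): C3/B3 M7 untreated
  -> R4 @ bar 6 tick 0 v(0, 1): A2/B3 M2 untreated
  -> R7 @ bar 6 tick 2 v(1,): B3->F3 leap 6st
  -> R8 @ bar 7 tick 0 v(0, 1): penult P1 not 3rd/6th

(3, 0, R4, (0, 1))
(5, 0, R4, (0, 1))
(6, 0, R4, (0, 1))
(6, 2, R7, (1,))
(7, 0, R8, (0, 1))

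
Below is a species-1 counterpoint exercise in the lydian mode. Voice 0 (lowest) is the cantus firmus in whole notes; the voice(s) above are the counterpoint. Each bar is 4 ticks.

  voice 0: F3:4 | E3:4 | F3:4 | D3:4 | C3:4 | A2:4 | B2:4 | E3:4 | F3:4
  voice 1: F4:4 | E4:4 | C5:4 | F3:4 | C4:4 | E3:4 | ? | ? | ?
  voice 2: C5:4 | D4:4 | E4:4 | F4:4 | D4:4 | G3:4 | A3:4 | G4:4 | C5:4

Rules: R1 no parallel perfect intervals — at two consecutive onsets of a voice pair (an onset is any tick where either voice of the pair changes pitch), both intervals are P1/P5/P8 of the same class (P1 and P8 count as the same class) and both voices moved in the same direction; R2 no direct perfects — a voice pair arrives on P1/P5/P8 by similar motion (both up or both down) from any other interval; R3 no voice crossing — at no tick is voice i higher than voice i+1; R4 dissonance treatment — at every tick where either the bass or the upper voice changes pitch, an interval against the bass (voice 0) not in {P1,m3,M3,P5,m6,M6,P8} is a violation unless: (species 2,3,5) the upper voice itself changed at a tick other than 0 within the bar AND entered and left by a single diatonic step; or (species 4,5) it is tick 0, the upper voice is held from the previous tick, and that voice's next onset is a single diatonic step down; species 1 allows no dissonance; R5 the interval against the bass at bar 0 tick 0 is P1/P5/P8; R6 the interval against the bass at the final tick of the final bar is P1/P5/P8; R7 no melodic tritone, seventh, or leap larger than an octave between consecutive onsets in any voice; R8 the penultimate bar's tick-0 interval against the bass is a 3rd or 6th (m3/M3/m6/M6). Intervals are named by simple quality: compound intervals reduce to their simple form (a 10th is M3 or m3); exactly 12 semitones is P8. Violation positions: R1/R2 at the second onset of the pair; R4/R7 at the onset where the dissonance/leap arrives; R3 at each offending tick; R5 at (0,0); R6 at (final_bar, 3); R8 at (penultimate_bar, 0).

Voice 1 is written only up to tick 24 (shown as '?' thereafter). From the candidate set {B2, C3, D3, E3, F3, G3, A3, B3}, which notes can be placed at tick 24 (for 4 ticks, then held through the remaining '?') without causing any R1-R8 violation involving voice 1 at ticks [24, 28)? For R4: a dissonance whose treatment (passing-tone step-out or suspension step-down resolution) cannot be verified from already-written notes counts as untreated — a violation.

{B2, D3, G3}

B2: legal
C3: violates R4
D3: legal
E3: violates R4
F3: violates R4
G3: legal
A3: violates R2,R4
B3: violates R2,R3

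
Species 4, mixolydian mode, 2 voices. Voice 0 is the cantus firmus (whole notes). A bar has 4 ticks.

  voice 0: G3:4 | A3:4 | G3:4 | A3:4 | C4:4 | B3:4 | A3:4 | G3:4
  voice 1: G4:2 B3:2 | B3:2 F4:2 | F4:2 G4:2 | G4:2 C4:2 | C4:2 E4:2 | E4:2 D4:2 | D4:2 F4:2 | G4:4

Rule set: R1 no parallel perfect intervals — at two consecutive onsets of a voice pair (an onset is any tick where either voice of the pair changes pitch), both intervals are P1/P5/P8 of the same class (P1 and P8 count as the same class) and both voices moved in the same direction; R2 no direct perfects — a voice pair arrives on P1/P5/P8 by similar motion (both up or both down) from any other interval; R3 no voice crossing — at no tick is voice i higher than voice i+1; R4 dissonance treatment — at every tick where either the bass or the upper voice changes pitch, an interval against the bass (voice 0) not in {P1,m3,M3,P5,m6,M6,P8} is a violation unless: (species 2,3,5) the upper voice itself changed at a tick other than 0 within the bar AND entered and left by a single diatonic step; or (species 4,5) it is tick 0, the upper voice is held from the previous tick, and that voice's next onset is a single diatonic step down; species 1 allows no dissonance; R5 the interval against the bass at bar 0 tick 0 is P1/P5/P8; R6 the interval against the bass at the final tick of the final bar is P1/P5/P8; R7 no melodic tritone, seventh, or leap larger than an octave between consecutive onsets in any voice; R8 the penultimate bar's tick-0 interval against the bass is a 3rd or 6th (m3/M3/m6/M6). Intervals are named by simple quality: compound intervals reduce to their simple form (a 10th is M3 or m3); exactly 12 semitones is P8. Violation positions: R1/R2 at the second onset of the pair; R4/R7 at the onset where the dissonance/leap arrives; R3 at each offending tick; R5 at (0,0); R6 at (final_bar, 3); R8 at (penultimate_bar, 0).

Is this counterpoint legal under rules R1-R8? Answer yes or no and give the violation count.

bar 0: v0=G3 v1=G4 (P8)
bar 1: v0=A3 v1=B3 (M2)
bar 2: v0=G3 v1=F4 (m7)
bar 3: v0=A3 v1=G4 (m7)
bar 4: v0=C4 v1=C4 (P1)
bar 5: v0=B3 v1=E4 (P4)
bar 6: v0=A3 v1=D4 (P4)
bar 7: v0=G3 v1=G4 (P8)
  R4 @ bar1.0: A3/B3 M2 untreated
  R7 @ bar1.2: B3->F4 leap 6st
  R4 @ bar2.0: G3/F4 m7 untreated
  R4 @ bar3.0: A3/G4 m7 untreated
  R4 @ bar6.0: A3/D4 P4 untreated
  R8 @ bar6.0: penult P4 not 3rd/6th

No (6 violations)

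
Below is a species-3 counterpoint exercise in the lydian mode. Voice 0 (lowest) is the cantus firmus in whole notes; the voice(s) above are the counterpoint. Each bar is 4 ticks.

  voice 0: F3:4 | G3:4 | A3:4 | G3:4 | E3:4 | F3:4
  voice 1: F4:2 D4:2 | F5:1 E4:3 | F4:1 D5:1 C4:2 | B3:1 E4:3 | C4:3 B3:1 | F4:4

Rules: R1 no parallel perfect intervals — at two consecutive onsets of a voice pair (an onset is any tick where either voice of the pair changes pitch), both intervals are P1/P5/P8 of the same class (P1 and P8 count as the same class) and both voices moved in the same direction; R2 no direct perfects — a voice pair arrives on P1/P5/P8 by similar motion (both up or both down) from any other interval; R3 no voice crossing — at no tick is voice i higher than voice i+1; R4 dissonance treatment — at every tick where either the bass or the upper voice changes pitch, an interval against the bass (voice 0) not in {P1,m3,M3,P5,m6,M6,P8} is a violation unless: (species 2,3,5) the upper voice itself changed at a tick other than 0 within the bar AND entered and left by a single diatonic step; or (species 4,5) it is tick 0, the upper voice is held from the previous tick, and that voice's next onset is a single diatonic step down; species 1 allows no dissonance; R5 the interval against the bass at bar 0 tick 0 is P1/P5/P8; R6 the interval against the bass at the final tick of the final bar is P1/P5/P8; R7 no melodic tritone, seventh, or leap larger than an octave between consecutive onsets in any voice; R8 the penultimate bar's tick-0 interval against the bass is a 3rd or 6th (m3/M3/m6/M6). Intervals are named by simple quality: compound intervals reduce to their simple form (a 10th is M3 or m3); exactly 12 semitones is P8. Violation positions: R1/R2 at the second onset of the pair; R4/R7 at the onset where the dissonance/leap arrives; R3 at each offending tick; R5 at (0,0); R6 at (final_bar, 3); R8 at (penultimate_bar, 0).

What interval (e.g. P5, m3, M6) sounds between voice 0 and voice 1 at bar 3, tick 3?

voice 0=G3 voice 1=E4 -> M6

M6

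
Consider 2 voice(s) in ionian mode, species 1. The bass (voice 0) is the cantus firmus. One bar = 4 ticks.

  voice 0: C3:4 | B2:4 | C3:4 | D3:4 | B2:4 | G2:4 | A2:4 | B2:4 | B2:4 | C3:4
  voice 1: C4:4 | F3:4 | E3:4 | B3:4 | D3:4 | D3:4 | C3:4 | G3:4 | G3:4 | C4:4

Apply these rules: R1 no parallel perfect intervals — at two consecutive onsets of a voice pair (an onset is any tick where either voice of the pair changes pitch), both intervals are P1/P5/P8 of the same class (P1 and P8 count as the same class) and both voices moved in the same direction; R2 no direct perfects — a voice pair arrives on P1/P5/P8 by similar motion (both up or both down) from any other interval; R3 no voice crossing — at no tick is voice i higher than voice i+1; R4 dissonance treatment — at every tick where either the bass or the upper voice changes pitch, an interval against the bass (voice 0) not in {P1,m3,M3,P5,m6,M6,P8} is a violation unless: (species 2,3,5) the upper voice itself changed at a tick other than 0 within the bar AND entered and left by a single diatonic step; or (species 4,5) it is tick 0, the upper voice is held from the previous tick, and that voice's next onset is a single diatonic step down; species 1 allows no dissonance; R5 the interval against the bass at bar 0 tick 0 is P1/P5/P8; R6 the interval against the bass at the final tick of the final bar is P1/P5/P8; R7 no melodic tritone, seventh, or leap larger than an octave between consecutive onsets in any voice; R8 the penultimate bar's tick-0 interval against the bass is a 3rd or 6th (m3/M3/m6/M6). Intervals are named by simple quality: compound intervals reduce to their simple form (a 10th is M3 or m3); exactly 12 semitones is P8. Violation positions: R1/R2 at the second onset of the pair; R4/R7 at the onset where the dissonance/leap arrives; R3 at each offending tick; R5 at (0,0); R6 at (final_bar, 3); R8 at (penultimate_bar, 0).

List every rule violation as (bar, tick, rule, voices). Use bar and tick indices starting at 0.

bar 0: v0=C3 v1=C4 downbeat P8
bar 1: v0=B2 v1=F3 downbeat TT
bar 2: v0=C3 v1=E3 downbeat M3
bar 3: v0=D3 v1=B3 downbeat M6
bar 4: v0=B2 v1=D3 downbeat m3
bar 5: v0=G2 v1=D3 downbeat P5
bar 6: v0=A2 v1=C3 downbeat m3
bar 7: v0=B2 v1=G3 downbeat m6
bar 8: v0=B2 v1=G3 downbeat m6
bar 9: v0=C3 v1=C4 downbeat P8
  -> R4 @ bar 1 tick 0 v(0, 1): B2/F3 TT untreated
  -> R2 @ bar 9 tick 0 v(0, 1): B2/G3 m6 -> C3/C4 P8 similar

(1, 0, R4, (0, 1))
(9, 0, R2, (0, 1))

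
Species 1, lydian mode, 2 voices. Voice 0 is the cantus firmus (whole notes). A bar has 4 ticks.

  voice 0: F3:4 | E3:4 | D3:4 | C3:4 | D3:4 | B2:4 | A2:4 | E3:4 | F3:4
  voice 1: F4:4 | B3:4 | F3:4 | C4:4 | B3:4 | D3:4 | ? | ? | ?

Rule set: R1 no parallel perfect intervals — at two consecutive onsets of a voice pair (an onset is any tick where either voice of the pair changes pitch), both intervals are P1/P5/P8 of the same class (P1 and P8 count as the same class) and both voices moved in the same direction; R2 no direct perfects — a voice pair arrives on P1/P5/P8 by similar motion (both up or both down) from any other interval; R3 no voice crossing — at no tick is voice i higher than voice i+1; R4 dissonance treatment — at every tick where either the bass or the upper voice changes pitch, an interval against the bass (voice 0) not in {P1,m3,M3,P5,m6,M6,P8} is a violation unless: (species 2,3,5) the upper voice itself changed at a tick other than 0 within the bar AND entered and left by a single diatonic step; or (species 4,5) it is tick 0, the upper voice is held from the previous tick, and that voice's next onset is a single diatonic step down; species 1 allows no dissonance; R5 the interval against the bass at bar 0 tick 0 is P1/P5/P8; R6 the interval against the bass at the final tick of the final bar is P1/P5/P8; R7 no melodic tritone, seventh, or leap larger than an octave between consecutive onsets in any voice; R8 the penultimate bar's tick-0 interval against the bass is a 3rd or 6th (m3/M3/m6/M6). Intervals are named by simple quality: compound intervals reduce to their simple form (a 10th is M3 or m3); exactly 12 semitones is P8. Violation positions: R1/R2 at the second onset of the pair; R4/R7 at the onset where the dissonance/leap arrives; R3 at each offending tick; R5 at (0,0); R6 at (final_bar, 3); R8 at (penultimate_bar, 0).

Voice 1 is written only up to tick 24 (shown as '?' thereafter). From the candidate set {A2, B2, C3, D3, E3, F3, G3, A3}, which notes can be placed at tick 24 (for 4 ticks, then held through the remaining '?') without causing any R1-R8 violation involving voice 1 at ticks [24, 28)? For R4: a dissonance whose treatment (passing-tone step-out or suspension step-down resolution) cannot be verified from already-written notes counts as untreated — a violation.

A2: violates R2
B2: violates R4
C3: legal
D3: violates R4
E3: legal
F3: legal
G3: violates R4
A3: legal

{A3, C3, E3, F3}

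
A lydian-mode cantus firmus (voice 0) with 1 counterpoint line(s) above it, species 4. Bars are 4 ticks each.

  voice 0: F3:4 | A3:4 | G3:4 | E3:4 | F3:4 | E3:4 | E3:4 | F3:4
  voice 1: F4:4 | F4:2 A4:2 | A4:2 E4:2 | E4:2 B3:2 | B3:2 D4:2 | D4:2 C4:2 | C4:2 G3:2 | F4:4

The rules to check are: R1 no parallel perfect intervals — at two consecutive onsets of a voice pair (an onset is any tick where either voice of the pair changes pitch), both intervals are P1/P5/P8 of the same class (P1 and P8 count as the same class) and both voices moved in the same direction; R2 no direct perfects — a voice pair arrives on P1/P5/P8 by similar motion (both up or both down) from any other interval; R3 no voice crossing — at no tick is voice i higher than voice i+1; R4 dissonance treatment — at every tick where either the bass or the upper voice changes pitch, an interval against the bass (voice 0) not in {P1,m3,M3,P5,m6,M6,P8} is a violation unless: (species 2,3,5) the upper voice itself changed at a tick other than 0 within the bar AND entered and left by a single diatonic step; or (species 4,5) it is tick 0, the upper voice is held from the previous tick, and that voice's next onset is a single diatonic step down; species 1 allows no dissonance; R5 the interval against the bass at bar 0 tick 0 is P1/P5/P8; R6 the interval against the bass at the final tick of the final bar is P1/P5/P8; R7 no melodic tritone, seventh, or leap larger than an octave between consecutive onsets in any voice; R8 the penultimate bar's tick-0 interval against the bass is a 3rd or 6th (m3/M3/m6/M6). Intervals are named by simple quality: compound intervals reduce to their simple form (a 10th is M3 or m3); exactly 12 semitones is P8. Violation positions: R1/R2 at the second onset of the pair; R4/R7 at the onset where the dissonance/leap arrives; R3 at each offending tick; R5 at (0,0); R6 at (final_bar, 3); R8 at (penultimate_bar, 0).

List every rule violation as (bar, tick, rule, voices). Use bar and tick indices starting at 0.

bar 0: v0=F3 v1=F4 downbeat P8
bar 1: v0=A3 v1=F4 downbeat m6
bar 2: v0=G3 v1=A4 downbeat M2
bar 3: v0=E3 v1=E4 downbeat P8
bar 4: v0=F3 v1=B3 downbeat TT
bar 5: v0=E3 v1=D4 downbeat m7
bar 6: v0=E3 v1=C4 downbeat m6
bar 7: v0=F3 v1=F4 downbeat P8
  -> R4 @ bar 2 tick 0 v(0, 1): G3/A4 M2 untreated
  -> R4 @ bar 4 tick 0 v(0, 1): F3/B3 TT untreated
  -> R2 @ bar 7 tick 0 v(0, 1): E3/G3 m3 -> F3/F4 P8 similar
  -> R7 @ bar 7 tick 0 v(1,): G3->F4 leap 10st

(2, 0, R4, (0, 1))
(4, 0, R4, (0, 1))
(7, 0, R2, (0, 1))
(7, 0, R7, (1,))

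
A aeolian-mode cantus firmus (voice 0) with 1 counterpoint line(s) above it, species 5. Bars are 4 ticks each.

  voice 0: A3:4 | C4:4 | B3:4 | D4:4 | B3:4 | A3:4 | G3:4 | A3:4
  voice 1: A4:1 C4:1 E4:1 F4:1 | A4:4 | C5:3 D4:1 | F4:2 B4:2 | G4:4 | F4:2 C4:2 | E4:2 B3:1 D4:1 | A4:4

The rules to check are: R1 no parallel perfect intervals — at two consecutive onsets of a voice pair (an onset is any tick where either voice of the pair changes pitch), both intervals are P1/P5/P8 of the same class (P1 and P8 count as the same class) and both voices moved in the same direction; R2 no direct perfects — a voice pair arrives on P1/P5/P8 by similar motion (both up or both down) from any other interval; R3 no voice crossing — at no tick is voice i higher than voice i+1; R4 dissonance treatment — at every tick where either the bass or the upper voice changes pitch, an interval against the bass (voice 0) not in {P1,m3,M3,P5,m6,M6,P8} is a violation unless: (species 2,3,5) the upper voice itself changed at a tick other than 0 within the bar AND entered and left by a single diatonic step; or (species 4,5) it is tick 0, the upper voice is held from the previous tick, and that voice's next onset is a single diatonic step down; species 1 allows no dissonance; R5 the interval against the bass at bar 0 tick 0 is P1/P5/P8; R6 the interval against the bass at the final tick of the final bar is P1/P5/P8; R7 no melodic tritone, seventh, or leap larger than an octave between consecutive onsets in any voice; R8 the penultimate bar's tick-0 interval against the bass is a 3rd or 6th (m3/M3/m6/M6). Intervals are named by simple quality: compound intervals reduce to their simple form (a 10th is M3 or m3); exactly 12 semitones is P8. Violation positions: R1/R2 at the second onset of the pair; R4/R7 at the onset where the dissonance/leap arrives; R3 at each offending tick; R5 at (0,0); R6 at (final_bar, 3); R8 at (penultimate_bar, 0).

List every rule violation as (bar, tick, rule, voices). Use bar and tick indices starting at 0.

bar 0: v0=A3 v1=A4 downbeat P8
bar 1: v0=C4 v1=A4 downbeat M6
bar 2: v0=B3 v1=C5 downbeat m2
bar 3: v0=D4 v1=F4 downbeat m3
bar 4: v0=B3 v1=G4 downbeat m6
bar 5: v0=A3 v1=F4 downbeat m6
bar 6: v0=G3 v1=E4 downbeat M6
bar 7: v0=A3 v1=A4 downbeat P8
  -> R4 @ bar 2 tick 0 v(0, 1): B3/C5 m2 untreated
  -> R7 @ bar 2 tick 3 v(1,): C5->D4 leap 10st
  -> R7 @ bar 3 tick 2 v(1,): F4->B4 leap 6st
  -> R2 @ bar 7 tick 0 v(0, 1): G3/D4 P5 -> A3/A4 P8 similar

(2, 0, R4, (0, 1))
(2, 3, R7, (1,))
(3, 2, R7, (1,))
(7, 0, R2, (0, 1))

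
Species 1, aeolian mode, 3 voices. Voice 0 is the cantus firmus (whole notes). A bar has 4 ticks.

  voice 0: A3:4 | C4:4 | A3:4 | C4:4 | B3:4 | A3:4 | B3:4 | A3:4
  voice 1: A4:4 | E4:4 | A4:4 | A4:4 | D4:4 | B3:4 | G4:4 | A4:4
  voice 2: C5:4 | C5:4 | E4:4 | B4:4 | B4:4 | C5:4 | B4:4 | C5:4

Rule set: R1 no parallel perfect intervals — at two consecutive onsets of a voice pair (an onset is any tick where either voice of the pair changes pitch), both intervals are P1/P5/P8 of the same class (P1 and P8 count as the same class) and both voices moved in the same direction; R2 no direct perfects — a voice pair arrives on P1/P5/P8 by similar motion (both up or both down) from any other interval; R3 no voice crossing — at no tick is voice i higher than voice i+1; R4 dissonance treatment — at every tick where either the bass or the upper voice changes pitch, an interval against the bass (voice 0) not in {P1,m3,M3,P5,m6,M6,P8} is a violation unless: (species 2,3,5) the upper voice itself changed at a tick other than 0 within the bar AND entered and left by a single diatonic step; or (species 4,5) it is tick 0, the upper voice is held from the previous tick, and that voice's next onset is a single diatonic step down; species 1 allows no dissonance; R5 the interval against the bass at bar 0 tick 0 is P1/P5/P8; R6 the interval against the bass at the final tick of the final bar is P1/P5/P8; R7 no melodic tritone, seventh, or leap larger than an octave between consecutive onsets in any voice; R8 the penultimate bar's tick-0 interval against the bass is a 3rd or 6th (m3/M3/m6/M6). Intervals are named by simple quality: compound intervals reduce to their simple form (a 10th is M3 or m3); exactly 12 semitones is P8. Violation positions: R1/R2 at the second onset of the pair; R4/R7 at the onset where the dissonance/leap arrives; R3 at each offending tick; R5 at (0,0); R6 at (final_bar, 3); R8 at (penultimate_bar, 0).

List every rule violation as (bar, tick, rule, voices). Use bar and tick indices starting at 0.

bar 0: v0=A3 v1=A4 v2=C5 downbeat m3
bar 1: v0=C4 v1=E4 v2=C5 downbeat P8
bar 2: v0=A3 v1=A4 v2=E4 downbeat P5
bar 3: v0=C4 v1=A4 v2=B4 downbeat M7
bar 4: v0=B3 v1=D4 v2=B4 downbeat P8
bar 5: v0=A3 v1=B3 v2=C5 downbeat m3
bar 6: v0=B3 v1=G4 v2=B4 downbeat P8
bar 7: v0=A3 v1=A4 v2=C5 downbeat m3
  -> R5 @ bar 0 tick 0 v(0, 2): opens on m3
  -> R2 @ bar 2 tick 0 v(0, 2): C4/C5 P8 -> A3/E4 P5 similar
  -> R3 @ bar 2 tick 0 v(1, 2): A4 above E4
  -> R3 @ bar 2 tick 1 v(1, 2): A4 above E4
  -> R3 @ bar 2 tick 2 v(1, 2): A4 above E4
  -> R3 @ bar 2 tick 3 v(1, 2): A4 above E4
  -> R4 @ bar 3 tick 0 v(0, 2): C4/B4 M7 untreated
  -> R4 @ bar 5 tick 0 v(0, 1): A3/B3 M2 untreated
  -> R8 @ bar 6 tick 0 v(0, 2): penult P8 not 3rd/6th
  -> R6 @ bar 7 tick 3 v(0, 2): closes on m3

(0, 0, R5, (0, 2))
(2, 0, R2, (0, 2))
(2, 0, R3, (1, 2))
(2, 1, R3, (1, 2))
(2, 2, R3, (1, 2))
(2, 3, R3, (1, 2))
(3, 0, R4, (0, 2))
(5, 0, R4, (0, 1))
(6, 0, R8, (0, 2))
(7, 3, R6, (0, 2))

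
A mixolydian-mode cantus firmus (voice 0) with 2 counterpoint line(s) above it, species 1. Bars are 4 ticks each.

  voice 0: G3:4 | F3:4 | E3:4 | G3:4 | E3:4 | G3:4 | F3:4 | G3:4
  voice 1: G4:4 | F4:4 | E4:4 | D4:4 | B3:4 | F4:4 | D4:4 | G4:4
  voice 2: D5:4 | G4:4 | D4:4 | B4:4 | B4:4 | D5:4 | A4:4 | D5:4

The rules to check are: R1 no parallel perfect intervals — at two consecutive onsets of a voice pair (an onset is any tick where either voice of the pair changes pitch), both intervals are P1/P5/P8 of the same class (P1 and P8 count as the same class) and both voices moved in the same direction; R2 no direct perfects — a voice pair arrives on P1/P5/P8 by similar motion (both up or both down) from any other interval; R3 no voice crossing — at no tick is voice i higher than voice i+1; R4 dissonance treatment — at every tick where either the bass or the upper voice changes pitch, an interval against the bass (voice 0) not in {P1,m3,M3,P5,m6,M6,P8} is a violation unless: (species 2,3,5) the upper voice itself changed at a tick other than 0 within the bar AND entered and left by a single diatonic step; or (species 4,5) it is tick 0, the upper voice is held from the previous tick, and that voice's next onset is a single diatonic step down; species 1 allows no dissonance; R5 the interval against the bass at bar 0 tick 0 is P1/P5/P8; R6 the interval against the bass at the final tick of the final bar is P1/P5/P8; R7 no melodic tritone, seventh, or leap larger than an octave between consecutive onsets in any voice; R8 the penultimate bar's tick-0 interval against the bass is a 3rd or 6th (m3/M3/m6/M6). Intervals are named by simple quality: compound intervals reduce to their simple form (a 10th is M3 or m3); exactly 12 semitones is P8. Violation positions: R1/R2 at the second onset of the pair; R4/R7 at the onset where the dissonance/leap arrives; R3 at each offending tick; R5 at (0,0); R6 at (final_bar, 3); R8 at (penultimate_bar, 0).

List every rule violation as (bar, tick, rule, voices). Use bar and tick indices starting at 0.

(1, 0, R1, (0, 1))
(1, 0, R4, (0, 2))
(2, 0, R1, (0, 1))
(2, 0, R3, (1, 2))
(2, 0, R4, (0, 2))
(2, 1, R3, (1, 2))
(2, 2, R3, (1, 2))
(2, 3, R3, (1, 2))
(4, 0, R1, (0, 1))
(5, 0, R1, (0, 2))
(5, 0, R4, (0, 1))
(5, 0, R7, (1,))
(6, 0, R2, (1, 2))
(7, 0, R1, (1, 2))
(7, 0, R2, (0, 1))
(7, 0, R2, (0, 2))

bar 0: v0=G3 v1=G4 v2=D5 downbeat P5
bar 1: v0=F3 v1=F4 v2=G4 downbeat M2
bar 2: v0=E3 v1=E4 v2=D4 downbeat m7
bar 3: v0=G3 v1=D4 v2=B4 downbeat M3
bar 4: v0=E3 v1=B3 v2=B4 downbeat P5
bar 5: v0=G3 v1=F4 v2=D5 downbeat P5
bar 6: v0=F3 v1=D4 v2=A4 downbeat M3
bar 7: v0=G3 v1=G4 v2=D5 downbeat P5
  -> R1 @ bar 1 tick 0 v(0, 1): G3/G4 P8 -> F3/F4 P8 similar
  -> R4 @ bar 1 tick 0 v(0, 2): F3/G4 M2 untreated
  -> R1 @ bar 2 tick 0 v(0, 1): F3/F4 P8 -> E3/E4 P8 similar
  -> R3 @ bar 2 tick 0 v(1, 2): E4 above D4
  -> R4 @ bar 2 tick 0 v(0, 2): E3/D4 m7 untreated
  -> R3 @ bar 2 tick 1 v(1, 2): E4 above D4
  -> R3 @ bar 2 tick 2 v(1, 2): E4 above D4
  -> R3 @ bar 2 tick 3 v(1, 2): E4 above D4
  -> R1 @ bar 4 tick 0 v(0, 1): G3/D4 P5 -> E3/B3 P5 similar
  -> R1 @ bar 5 tick 0 v(0, 2): E3/B4 P5 -> G3/D5 P5 similar
  -> R4 @ bar 5 tick 0 v(0, 1): G3/F4 m7 untreated
  -> R7 @ bar 5 tick 0 v(1,): B3->F4 leap 6st
  -> R2 @ bar 6 tick 0 v(1, 2): F4/D5 M6 -> D4/A4 P5 similar
  -> R1 @ bar 7 tick 0 v(1, 2): D4/A4 P5 -> G4/D5 P5 similar
  -> R2 @ bar 7 tick 0 v(0, 1): F3/D4 M6 -> G3/G4 P8 similar
  -> R2 @ bar 7 tick 0 v(0, 2): F3/A4 M3 -> G3/D5 P5 similar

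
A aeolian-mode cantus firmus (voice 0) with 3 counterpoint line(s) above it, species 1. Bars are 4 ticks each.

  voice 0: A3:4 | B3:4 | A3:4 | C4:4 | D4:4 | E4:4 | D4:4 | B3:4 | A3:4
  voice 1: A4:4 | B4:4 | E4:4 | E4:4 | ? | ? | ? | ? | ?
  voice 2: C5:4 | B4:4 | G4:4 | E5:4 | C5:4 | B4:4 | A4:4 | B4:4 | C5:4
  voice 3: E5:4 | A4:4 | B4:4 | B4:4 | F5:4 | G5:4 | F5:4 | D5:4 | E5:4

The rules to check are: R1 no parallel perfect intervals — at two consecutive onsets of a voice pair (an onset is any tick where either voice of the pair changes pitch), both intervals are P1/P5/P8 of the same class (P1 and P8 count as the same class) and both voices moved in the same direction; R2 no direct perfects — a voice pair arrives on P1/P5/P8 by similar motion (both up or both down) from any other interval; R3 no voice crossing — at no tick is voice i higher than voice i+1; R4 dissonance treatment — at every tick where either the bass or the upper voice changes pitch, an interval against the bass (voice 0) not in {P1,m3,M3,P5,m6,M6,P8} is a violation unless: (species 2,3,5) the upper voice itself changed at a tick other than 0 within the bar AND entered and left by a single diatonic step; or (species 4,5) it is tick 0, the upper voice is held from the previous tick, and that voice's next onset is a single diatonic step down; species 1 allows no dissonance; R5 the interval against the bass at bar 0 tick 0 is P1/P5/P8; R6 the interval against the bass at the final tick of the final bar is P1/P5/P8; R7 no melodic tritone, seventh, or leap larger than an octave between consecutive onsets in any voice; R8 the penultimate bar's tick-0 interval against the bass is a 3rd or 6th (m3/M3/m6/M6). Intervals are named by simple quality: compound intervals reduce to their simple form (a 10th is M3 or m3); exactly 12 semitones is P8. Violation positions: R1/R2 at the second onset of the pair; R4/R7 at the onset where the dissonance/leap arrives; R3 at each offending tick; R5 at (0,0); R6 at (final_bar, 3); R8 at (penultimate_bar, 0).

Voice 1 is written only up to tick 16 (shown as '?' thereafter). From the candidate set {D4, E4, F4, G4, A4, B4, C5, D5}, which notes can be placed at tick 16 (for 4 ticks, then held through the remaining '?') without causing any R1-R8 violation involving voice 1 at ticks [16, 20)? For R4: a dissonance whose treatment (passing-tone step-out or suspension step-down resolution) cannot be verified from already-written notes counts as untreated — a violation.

D4: legal
E4: violates R4
F4: violates R2
G4: violates R4
A4: violates R2
B4: legal
C5: violates R4
D5: violates R2,R3,R7

{B4, D4}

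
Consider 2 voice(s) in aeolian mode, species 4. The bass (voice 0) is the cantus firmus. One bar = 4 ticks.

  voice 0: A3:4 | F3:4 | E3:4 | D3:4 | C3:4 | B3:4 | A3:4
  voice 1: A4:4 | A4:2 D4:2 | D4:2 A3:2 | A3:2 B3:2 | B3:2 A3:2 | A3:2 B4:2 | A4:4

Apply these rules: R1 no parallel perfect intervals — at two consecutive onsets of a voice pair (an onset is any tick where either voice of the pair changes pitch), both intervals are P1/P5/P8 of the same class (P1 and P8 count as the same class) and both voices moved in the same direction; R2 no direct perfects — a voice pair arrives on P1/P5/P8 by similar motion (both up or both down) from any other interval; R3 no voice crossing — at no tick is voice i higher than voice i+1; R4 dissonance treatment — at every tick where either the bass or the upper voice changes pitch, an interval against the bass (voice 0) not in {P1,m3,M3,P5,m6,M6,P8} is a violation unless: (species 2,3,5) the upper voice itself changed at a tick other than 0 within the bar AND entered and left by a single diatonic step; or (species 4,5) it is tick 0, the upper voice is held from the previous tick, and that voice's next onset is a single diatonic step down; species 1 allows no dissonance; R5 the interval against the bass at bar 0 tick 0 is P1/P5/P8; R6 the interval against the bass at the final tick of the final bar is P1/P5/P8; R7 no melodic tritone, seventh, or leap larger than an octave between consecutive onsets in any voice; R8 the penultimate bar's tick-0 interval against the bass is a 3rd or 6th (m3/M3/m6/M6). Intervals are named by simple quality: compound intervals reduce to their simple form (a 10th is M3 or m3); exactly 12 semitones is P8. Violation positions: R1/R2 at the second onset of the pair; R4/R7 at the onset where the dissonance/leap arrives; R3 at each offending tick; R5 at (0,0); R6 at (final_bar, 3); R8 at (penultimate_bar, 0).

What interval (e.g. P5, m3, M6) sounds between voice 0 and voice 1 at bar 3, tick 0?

voice 0=D3 voice 1=A3 -> P5

P5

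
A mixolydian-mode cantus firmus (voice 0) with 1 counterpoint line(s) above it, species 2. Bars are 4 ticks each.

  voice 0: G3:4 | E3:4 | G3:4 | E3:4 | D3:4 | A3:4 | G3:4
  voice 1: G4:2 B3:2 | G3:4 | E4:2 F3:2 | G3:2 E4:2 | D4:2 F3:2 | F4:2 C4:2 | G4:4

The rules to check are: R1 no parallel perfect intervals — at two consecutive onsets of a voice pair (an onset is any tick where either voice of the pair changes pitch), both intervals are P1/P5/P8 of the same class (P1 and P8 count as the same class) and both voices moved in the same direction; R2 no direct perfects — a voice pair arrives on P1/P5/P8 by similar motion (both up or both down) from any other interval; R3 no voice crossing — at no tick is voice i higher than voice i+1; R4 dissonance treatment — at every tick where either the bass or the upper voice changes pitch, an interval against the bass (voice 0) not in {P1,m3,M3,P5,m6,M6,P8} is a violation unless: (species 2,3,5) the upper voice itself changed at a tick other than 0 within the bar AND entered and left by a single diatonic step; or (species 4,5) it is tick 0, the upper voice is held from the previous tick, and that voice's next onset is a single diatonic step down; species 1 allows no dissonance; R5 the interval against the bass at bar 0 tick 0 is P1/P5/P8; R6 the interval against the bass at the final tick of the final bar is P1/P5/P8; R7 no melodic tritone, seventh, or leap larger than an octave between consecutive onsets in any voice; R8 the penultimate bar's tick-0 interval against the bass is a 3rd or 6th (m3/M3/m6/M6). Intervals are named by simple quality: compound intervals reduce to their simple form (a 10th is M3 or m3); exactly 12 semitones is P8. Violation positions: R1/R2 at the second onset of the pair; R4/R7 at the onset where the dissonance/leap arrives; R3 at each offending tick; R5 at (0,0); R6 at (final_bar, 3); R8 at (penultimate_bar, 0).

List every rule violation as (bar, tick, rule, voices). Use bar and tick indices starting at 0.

(2, 2, R3, (0, 1))
(2, 2, R4, (0, 1))
(2, 2, R7, (1,))
(2, 3, R3, (0, 1))
(4, 0, R1, (0, 1))

bar 0: v0=G3 v1=G4 downbeat P8
bar 1: v0=E3 v1=G3 downbeat m3
bar 2: v0=G3 v1=E4 downbeat M6
bar 3: v0=E3 v1=G3 downbeat m3
bar 4: v0=D3 v1=D4 downbeat P8
bar 5: v0=A3 v1=F4 downbeat m6
bar 6: v0=G3 v1=G4 downbeat P8
  -> R3 @ bar 2 tick 2 v(0, 1): G3 above F3
  -> R4 @ bar 2 tick 2 v(0, 1): G3/F3 M2 untreated
  -> R7 @ bar 2 tick 2 v(1,): E4->F3 leap 11st
  -> R3 @ bar 2 tick 3 v(0, 1): G3 above F3
  -> R1 @ bar 4 tick 0 v(0, 1): E3/E4 P8 -> D3/D4 P8 similar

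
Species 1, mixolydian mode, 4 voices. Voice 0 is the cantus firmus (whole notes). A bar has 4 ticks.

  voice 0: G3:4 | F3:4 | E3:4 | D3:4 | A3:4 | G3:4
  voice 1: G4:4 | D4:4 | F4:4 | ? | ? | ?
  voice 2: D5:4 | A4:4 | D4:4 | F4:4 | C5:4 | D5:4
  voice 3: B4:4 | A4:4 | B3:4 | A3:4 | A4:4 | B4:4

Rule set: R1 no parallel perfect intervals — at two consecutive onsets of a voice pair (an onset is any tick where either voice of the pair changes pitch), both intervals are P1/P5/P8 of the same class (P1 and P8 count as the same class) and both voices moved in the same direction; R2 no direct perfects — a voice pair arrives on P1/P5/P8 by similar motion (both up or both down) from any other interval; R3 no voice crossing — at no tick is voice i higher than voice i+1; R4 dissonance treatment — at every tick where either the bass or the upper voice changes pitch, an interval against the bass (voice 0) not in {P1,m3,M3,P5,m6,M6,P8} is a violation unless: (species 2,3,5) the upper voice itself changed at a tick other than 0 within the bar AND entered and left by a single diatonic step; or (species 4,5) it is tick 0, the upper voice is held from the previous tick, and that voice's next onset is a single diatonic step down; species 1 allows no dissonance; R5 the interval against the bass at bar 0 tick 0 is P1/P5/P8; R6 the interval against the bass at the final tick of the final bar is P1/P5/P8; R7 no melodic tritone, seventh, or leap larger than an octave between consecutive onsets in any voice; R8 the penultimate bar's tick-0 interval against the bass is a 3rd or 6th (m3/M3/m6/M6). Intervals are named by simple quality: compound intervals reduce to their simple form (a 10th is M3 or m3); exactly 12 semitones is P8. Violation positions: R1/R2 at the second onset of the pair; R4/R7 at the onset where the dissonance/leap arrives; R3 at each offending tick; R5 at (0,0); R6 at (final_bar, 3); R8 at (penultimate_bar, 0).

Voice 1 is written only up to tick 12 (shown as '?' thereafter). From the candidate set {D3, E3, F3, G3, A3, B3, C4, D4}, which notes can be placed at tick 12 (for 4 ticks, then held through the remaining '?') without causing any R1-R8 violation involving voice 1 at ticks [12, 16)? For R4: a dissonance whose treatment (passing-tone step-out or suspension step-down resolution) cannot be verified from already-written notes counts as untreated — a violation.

D3: violates R2,R7
E3: violates R4,R7
F3: legal
G3: violates R4,R7
A3: violates R2
B3: violates R7
C4: violates R4
D4: violates R2

{F3}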